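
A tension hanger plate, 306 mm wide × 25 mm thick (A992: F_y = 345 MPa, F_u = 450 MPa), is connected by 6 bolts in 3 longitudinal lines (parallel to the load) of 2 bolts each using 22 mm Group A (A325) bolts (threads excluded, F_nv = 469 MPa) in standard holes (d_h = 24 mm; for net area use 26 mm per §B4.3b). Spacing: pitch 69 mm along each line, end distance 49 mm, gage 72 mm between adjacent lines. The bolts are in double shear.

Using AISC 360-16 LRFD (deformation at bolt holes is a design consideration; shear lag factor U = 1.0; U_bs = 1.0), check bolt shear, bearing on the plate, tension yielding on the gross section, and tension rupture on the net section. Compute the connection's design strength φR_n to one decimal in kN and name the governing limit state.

Bolt shear: A_b = π(22)²/4 = 380.13 mm². φR_n = 0.75 × 469 × 380.13 × 6 × 2 = 1604.5 kN.
Bearing (25 mm plate, F_u = 450 MPa): end bolts L_c = 49 − 24/2 = 37, R_n = min(1.2×37×25×450, 2.4×22×25×450) = 499.5 kN/bolt; interior L_c = 69 − 24 = 45, R_n = 594 kN/bolt. φR_n = 0.75 × (3×499.5 + 3×594) = 2460.4 kN.
Tension yield (gross): A_g = 306×25 = 7650 mm². φR_n = 0.90 × 345 × 7650 = 2375.3 kN.
Tension rupture (net): A_n = (306 − 3×26)×25 = 5700 mm² (U = 1.0, A_e = A_n). φR_n = 0.75 × 450 × 5700 = 1923.8 kN.
Governing: min(1604.5, 2460.4, 2375.3, 1923.8) = 1604.5 kN → bolt shear.

1604.5 kN (bolt shear governs)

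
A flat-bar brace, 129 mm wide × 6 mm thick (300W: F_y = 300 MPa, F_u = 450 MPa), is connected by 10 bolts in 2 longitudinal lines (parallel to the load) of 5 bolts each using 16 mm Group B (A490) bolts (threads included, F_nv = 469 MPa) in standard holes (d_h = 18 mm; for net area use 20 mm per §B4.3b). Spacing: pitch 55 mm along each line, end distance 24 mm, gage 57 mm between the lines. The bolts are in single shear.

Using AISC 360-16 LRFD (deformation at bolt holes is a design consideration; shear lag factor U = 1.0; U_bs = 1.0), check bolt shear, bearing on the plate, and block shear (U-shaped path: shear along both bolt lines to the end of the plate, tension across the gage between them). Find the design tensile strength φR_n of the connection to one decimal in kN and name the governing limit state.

Bolt shear: A_b = π(16)²/4 = 201.06 mm². φR_n = 0.75 × 469 × 201.06 × 10 × 1 = 707.2 kN.
Bearing (6 mm plate, F_u = 450 MPa): end bolts L_c = 24 − 18/2 = 15, R_n = min(1.2×15×6×450, 2.4×16×6×450) = 48.6 kN/bolt; interior L_c = 55 − 18 = 37, R_n = 103.68 kN/bolt. φR_n = 0.75 × (2×48.6 + 8×103.68) = 695.0 kN.
Block shear: shear path 2×[24+4×55] = 2×244 mm, A_gv = 2928, A_nv = 2×(244 − 4.5×20)×6 = 1848 mm²; tension across gage: (57 − 1×20)×6 = 222 mm². R_n = min(0.6×450×1848, 0.6×300×2928) + 1.0×450×222 = min(498.96, 527.04) + 99.9 = 598.86 kN. φR_n = 0.75 × 598.86 = 449.1 kN.
Governing: min(707.2, 695.0, 449.1) = 449.1 kN → block shear.

449.1 kN (block shear governs)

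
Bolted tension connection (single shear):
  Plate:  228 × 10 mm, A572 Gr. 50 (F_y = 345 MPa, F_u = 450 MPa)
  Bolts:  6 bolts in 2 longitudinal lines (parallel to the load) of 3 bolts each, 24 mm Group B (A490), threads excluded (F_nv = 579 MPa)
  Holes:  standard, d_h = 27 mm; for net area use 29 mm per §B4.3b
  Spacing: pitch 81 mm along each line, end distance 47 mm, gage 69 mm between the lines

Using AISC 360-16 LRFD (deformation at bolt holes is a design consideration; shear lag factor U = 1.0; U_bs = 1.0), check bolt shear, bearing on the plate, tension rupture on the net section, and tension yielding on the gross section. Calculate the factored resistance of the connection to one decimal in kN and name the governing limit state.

Bolt shear: A_b = π(24)²/4 = 452.39 mm². φR_n = 0.75 × 579 × 452.39 × 6 × 1 = 1178.7 kN.
Bearing (10 mm plate, F_u = 450 MPa): end bolts L_c = 47 − 27/2 = 33.5, R_n = min(1.2×33.5×10×450, 2.4×24×10×450) = 180.9 kN/bolt; interior L_c = 81 − 27 = 54, R_n = 259.2 kN/bolt. φR_n = 0.75 × (2×180.9 + 4×259.2) = 1049.0 kN.
Tension rupture (net): A_n = (228 − 2×29)×10 = 1700 mm² (U = 1.0, A_e = A_n). φR_n = 0.75 × 450 × 1700 = 573.8 kN.
Tension yield (gross): A_g = 228×10 = 2280 mm². φR_n = 0.90 × 345 × 2280 = 707.9 kN.
Governing: min(1178.7, 1049.0, 573.8, 707.9) = 573.8 kN → net-section rupture.

573.8 kN (net-section rupture governs)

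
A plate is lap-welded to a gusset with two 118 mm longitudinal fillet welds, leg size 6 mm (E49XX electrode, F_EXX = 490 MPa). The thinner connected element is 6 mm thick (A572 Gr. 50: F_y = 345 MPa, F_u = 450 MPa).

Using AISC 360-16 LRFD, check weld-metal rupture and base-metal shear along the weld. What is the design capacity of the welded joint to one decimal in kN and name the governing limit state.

Weld metal: throat = 0.707×6 = 4.242 mm, L = 2×118 = 236 mm. φR_n = 0.75 × 0.6 × 490 × 4.242 × 236 = 220.7 kN.
Base metal shear (6 mm plate): yield φR_n = 1.0×0.6×345×6×236 = 293.1 kN; rupture φR_n = 0.75×0.6×450×6×236 = 286.7 kN; take 286.7 kN (rupture).
Governing: min(220.7, 286.7) = 220.7 kN → weld metal.

220.7 kN (weld metal governs)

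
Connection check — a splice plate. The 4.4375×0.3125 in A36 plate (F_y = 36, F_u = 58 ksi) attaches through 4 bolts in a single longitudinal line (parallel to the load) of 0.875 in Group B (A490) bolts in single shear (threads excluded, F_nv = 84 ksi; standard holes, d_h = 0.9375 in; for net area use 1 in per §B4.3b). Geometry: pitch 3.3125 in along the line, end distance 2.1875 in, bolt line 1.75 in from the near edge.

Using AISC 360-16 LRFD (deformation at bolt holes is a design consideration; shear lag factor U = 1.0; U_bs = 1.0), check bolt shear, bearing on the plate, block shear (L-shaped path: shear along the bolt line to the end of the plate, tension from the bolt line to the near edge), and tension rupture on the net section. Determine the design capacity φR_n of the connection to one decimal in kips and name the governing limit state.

46.7 kips (net-section rupture governs)

Bolt shear: A_b = π(0.875)²/4 = 0.60132 in². φR_n = 0.75 × 84 × 0.60132 × 4 × 1 = 151.5 kips.
Bearing (0.3125 in plate, F_u = 58 ksi): end bolts L_c = 2.1875 − 0.9375/2 = 1.71875, R_n = min(1.2×1.71875×0.3125×58, 2.4×0.875×0.3125×58) = 37.383 kips/bolt; interior L_c = 3.3125 − 0.9375 = 2.375, R_n = 38.063 kips/bolt. φR_n = 0.75 × (1×37.383 + 3×38.063) = 113.7 kips.
Block shear: shear path 1×[2.1875+3×3.3125] = 1×12.125 in, A_gv = 3.7891, A_nv = 1×(12.125 − 3.5×1)×0.3125 = 2.6953 in²; tension to near edge: (1.75 − 0.5×1)×0.3125 = 0.39063 in². R_n = min(0.6×58×2.6953, 0.6×36×3.7891) + 1.0×58×0.39063 = min(93.796, 81.845) + 22.657 = 104.5 kips. φR_n = 0.75 × 104.5 = 78.4 kips.
Tension rupture (net): A_n = (4.4375 − 1×1)×0.3125 = 1.0742 in² (U = 1.0, A_e = A_n). φR_n = 0.75 × 58 × 1.0742 = 46.7 kips.
Governing: min(151.5, 113.7, 78.4, 46.7) = 46.7 kips → net-section rupture.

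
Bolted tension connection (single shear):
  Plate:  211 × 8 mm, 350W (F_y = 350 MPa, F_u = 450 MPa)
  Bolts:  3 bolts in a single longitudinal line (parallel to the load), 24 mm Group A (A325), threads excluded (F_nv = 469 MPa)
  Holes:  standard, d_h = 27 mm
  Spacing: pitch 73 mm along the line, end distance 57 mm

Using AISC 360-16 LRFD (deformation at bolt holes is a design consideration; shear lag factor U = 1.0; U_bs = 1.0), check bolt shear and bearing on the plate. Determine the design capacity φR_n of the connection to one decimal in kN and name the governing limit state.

Bolt shear: A_b = π(24)²/4 = 452.39 mm². φR_n = 0.75 × 469 × 452.39 × 3 × 1 = 477.4 kN.
Bearing (8 mm plate, F_u = 450 MPa): end bolts L_c = 57 − 27/2 = 43.5, R_n = min(1.2×43.5×8×450, 2.4×24×8×450) = 187.92 kN/bolt; interior L_c = 73 − 27 = 46, R_n = 198.72 kN/bolt. φR_n = 0.75 × (1×187.92 + 2×198.72) = 439.0 kN.
Governing: min(477.4, 439.0) = 439.0 kN → bearing.

439.0 kN (bearing governs)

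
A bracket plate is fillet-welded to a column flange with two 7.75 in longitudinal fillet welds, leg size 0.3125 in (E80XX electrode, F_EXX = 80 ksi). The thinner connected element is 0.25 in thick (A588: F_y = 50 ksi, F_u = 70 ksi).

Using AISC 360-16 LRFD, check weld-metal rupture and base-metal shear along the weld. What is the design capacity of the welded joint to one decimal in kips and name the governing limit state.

Weld metal: throat = 0.707×0.3125 = 0.22094 in, L = 2×7.75 = 15.5 in. φR_n = 0.75 × 0.6 × 80 × 0.22094 × 15.5 = 123.3 kips.
Base metal shear (0.25 in plate): yield φR_n = 1.0×0.6×50×0.25×15.5 = 116.3 kips; rupture φR_n = 0.75×0.6×70×0.25×15.5 = 122.1 kips; take 116.3 kips (yield).
Governing: min(123.3, 116.3) = 116.3 kips → base-metal shear.

116.3 kips (base-metal shear governs)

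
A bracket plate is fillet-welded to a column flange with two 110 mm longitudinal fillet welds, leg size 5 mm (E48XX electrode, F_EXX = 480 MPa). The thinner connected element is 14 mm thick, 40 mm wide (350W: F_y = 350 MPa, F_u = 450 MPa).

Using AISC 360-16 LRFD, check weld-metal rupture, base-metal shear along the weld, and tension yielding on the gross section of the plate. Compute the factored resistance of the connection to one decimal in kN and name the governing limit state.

Weld metal: throat = 0.707×5 = 3.535 mm, L = 2×110 = 220 mm. φR_n = 0.75 × 0.6 × 480 × 3.535 × 220 = 168.0 kN.
Base metal shear (14 mm plate): yield φR_n = 1.0×0.6×350×14×220 = 646.8 kN; rupture φR_n = 0.75×0.6×450×14×220 = 623.7 kN; take 623.7 kN (rupture).
Tension yield (gross): A_g = 40×14 = 560 mm². φR_n = 0.90 × 350 × 560 = 176.4 kN.
Governing: min(168.0, 623.7, 176.4) = 168.0 kN → weld metal.

168.0 kN (weld metal governs)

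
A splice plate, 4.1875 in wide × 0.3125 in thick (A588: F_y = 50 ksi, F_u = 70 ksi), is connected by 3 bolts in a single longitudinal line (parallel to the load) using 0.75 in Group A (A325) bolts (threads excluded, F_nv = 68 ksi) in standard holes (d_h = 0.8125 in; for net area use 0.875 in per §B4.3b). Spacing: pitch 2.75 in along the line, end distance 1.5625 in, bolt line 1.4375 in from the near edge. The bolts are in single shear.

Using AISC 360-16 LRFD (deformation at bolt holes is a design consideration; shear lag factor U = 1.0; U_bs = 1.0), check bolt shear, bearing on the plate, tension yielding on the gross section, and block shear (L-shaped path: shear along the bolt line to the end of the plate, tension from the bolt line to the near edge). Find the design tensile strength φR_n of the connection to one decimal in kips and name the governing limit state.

Bolt shear: A_b = π(0.75)²/4 = 0.44179 in². φR_n = 0.75 × 68 × 0.44179 × 3 × 1 = 67.6 kips.
Bearing (0.3125 in plate, F_u = 70 ksi): end bolts L_c = 1.5625 − 0.8125/2 = 1.15625, R_n = min(1.2×1.15625×0.3125×70, 2.4×0.75×0.3125×70) = 30.352 kips/bolt; interior L_c = 2.75 − 0.8125 = 1.9375, R_n = 39.375 kips/bolt. φR_n = 0.75 × (1×30.352 + 2×39.375) = 81.8 kips.
Tension yield (gross): A_g = 4.1875×0.3125 = 1.3086 in². φR_n = 0.90 × 50 × 1.3086 = 58.9 kips.
Block shear: shear path 1×[1.5625+2×2.75] = 1×7.0625 in, A_gv = 2.207, A_nv = 1×(7.0625 − 2.5×0.875)×0.3125 = 1.5234 in²; tension to near edge: (1.4375 − 0.5×0.875)×0.3125 = 0.3125 in². R_n = min(0.6×70×1.5234, 0.6×50×2.207) + 1.0×70×0.3125 = min(63.983, 66.21) + 21.875 = 85.858 kips. φR_n = 0.75 × 85.858 = 64.4 kips.
Governing: min(67.6, 81.8, 58.9, 64.4) = 58.9 kips → gross-section yield.

58.9 kips (gross-section yield governs)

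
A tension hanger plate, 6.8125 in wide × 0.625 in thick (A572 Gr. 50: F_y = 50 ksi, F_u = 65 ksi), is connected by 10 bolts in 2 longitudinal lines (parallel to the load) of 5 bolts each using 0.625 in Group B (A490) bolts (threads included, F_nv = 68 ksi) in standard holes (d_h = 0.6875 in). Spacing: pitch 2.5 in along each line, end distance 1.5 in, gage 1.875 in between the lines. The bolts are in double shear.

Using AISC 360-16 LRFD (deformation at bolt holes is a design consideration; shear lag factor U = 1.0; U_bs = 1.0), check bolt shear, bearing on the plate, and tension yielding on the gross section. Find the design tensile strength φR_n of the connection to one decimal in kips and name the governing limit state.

Bolt shear: A_b = π(0.625)²/4 = 0.3068 in². φR_n = 0.75 × 68 × 0.3068 × 10 × 2 = 312.9 kips.
Bearing (0.625 in plate, F_u = 65 ksi): end bolts L_c = 1.5 − 0.6875/2 = 1.15625, R_n = min(1.2×1.15625×0.625×65, 2.4×0.625×0.625×65) = 56.367 kips/bolt; interior L_c = 2.5 − 0.6875 = 1.8125, R_n = 60.938 kips/bolt. φR_n = 0.75 × (2×56.367 + 8×60.938) = 450.2 kips.
Tension yield (gross): A_g = 6.8125×0.625 = 4.2578 in². φR_n = 0.90 × 50 × 4.2578 = 191.6 kips.
Governing: min(312.9, 450.2, 191.6) = 191.6 kips → gross-section yield.

191.6 kips (gross-section yield governs)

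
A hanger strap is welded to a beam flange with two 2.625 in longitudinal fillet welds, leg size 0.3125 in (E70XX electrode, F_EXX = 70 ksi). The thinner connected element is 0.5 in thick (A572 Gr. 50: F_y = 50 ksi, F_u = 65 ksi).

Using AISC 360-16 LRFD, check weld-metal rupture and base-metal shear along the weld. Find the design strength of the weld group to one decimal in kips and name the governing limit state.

Weld metal: throat = 0.707×0.3125 = 0.22094 in, L = 2×2.625 = 5.25 in. φR_n = 0.75 × 0.6 × 70 × 0.22094 × 5.25 = 36.5 kips.
Base metal shear (0.5 in plate): yield φR_n = 1.0×0.6×50×0.5×5.25 = 78.8 kips; rupture φR_n = 0.75×0.6×65×0.5×5.25 = 76.8 kips; take 76.8 kips (rupture).
Governing: min(36.5, 76.8) = 36.5 kips → weld metal.

36.5 kips (weld metal governs)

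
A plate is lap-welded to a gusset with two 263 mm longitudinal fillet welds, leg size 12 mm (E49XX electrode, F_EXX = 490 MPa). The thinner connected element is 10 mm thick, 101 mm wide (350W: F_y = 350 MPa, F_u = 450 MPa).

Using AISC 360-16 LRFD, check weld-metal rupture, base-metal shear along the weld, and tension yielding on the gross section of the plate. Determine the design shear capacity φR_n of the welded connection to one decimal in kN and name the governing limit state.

Weld metal: throat = 0.707×12 = 8.484 mm, L = 2×263 = 526 mm. φR_n = 0.75 × 0.6 × 490 × 8.484 × 526 = 984.0 kN.
Base metal shear (10 mm plate): yield φR_n = 1.0×0.6×350×10×526 = 1104.6 kN; rupture φR_n = 0.75×0.6×450×10×526 = 1065.2 kN; take 1065.2 kN (rupture).
Tension yield (gross): A_g = 101×10 = 1010 mm². φR_n = 0.90 × 350 × 1010 = 318.2 kN.
Governing: min(984.0, 1065.2, 318.2) = 318.2 kN → gross-section yield.

318.2 kN (gross-section yield governs)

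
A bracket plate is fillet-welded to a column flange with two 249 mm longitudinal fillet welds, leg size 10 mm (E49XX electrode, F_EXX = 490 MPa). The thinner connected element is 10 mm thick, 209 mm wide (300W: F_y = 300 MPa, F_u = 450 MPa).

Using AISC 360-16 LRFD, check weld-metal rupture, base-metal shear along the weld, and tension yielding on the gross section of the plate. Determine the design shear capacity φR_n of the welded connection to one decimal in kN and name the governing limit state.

Weld metal: throat = 0.707×10 = 7.07 mm, L = 2×249 = 498 mm. φR_n = 0.75 × 0.6 × 490 × 7.07 × 498 = 776.3 kN.
Base metal shear (10 mm plate): yield φR_n = 1.0×0.6×300×10×498 = 896.4 kN; rupture φR_n = 0.75×0.6×450×10×498 = 1008.5 kN; take 896.4 kN (yield).
Tension yield (gross): A_g = 209×10 = 2090 mm². φR_n = 0.90 × 300 × 2090 = 564.3 kN.
Governing: min(776.3, 896.4, 564.3) = 564.3 kN → gross-section yield.

564.3 kN (gross-section yield governs)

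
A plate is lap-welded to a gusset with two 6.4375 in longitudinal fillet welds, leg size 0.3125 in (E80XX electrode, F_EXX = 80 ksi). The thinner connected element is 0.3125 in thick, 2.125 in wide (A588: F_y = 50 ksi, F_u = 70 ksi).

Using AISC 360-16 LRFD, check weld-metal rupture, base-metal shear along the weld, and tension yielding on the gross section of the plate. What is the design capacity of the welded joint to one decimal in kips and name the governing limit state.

Weld metal: throat = 0.707×0.3125 = 0.22094 in, L = 2×6.4375 = 12.875 in. φR_n = 0.75 × 0.6 × 80 × 0.22094 × 12.875 = 102.4 kips.
Base metal shear (0.3125 in plate): yield φR_n = 1.0×0.6×50×0.3125×12.875 = 120.7 kips; rupture φR_n = 0.75×0.6×70×0.3125×12.875 = 126.7 kips; take 120.7 kips (yield).
Tension yield (gross): A_g = 2.125×0.3125 = 0.66406 in². φR_n = 0.90 × 50 × 0.66406 = 29.9 kips.
Governing: min(102.4, 120.7, 29.9) = 29.9 kips → gross-section yield.

29.9 kips (gross-section yield governs)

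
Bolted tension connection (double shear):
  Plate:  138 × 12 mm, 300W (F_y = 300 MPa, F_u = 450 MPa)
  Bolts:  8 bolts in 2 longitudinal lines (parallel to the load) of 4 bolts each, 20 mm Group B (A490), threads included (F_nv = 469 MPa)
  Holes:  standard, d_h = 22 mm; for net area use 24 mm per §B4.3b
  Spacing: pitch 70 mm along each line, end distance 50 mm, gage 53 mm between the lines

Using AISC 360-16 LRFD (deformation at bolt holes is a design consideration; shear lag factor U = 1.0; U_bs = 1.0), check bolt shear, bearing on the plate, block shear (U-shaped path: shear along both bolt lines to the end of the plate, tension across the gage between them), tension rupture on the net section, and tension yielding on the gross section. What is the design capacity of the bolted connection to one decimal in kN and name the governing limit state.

364.5 kN (net-section rupture governs)

Bolt shear: A_b = π(20)²/4 = 314.16 mm². φR_n = 0.75 × 469 × 314.16 × 8 × 2 = 1768.1 kN.
Bearing (12 mm plate, F_u = 450 MPa): end bolts L_c = 50 − 22/2 = 39, R_n = min(1.2×39×12×450, 2.4×20×12×450) = 252.72 kN/bolt; interior L_c = 70 − 22 = 48, R_n = 259.2 kN/bolt. φR_n = 0.75 × (2×252.72 + 6×259.2) = 1545.5 kN.
Block shear: shear path 2×[50+3×70] = 2×260 mm, A_gv = 6240, A_nv = 2×(260 − 3.5×24)×12 = 4224 mm²; tension across gage: (53 − 1×24)×12 = 348 mm². R_n = min(0.6×450×4224, 0.6×300×6240) + 1.0×450×348 = min(1140.5, 1123.2) + 156.6 = 1279.8 kN. φR_n = 0.75 × 1279.8 = 959.9 kN.
Tension rupture (net): A_n = (138 − 2×24)×12 = 1080 mm² (U = 1.0, A_e = A_n). φR_n = 0.75 × 450 × 1080 = 364.5 kN.
Tension yield (gross): A_g = 138×12 = 1656 mm². φR_n = 0.90 × 300 × 1656 = 447.1 kN.
Governing: min(1768.1, 1545.5, 959.9, 364.5, 447.1) = 364.5 kN → net-section rupture.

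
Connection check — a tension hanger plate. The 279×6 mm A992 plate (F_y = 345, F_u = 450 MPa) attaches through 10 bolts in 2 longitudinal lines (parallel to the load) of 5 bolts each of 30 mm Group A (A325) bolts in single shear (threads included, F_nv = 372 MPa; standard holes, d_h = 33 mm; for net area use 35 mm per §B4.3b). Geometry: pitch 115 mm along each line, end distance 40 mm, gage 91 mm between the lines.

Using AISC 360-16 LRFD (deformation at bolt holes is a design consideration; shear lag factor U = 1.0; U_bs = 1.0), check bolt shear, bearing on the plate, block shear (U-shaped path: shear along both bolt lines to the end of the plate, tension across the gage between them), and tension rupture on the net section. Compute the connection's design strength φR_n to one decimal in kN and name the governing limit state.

423.2 kN (net-section rupture governs)

Bolt shear: A_b = π(30)²/4 = 706.86 mm². φR_n = 0.75 × 372 × 706.86 × 10 × 1 = 1972.1 kN.
Bearing (6 mm plate, F_u = 450 MPa): end bolts L_c = 40 − 33/2 = 23.5, R_n = min(1.2×23.5×6×450, 2.4×30×6×450) = 76.14 kN/bolt; interior L_c = 115 − 33 = 82, R_n = 194.4 kN/bolt. φR_n = 0.75 × (2×76.14 + 8×194.4) = 1280.6 kN.
Block shear: shear path 2×[40+4×115] = 2×500 mm, A_gv = 6000, A_nv = 2×(500 − 4.5×35)×6 = 4110 mm²; tension across gage: (91 − 1×35)×6 = 336 mm². R_n = min(0.6×450×4110, 0.6×345×6000) + 1.0×450×336 = min(1109.7, 1242) + 151.2 = 1260.9 kN. φR_n = 0.75 × 1260.9 = 945.7 kN.
Tension rupture (net): A_n = (279 − 2×35)×6 = 1254 mm² (U = 1.0, A_e = A_n). φR_n = 0.75 × 450 × 1254 = 423.2 kN.
Governing: min(1972.1, 1280.6, 945.7, 423.2) = 423.2 kN → net-section rupture.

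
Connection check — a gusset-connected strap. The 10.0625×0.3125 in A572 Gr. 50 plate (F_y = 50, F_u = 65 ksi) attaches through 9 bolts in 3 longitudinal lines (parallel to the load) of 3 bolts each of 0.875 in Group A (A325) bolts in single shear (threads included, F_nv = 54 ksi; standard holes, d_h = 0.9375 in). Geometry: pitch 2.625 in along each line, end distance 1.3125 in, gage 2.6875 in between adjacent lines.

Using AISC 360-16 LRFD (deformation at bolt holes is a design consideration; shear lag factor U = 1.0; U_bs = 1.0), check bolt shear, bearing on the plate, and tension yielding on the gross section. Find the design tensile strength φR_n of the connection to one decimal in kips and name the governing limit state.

Bolt shear: A_b = π(0.875)²/4 = 0.60132 in². φR_n = 0.75 × 54 × 0.60132 × 9 × 1 = 219.2 kips.
Bearing (0.3125 in plate, F_u = 65 ksi): end bolts L_c = 1.3125 − 0.9375/2 = 0.84375, R_n = min(1.2×0.84375×0.3125×65, 2.4×0.875×0.3125×65) = 20.566 kips/bolt; interior L_c = 2.625 − 0.9375 = 1.6875, R_n = 41.133 kips/bolt. φR_n = 0.75 × (3×20.566 + 6×41.133) = 231.4 kips.
Tension yield (gross): A_g = 10.0625×0.3125 = 3.1445 in². φR_n = 0.90 × 50 × 3.1445 = 141.5 kips.
Governing: min(219.2, 231.4, 141.5) = 141.5 kips → gross-section yield.

141.5 kips (gross-section yield governs)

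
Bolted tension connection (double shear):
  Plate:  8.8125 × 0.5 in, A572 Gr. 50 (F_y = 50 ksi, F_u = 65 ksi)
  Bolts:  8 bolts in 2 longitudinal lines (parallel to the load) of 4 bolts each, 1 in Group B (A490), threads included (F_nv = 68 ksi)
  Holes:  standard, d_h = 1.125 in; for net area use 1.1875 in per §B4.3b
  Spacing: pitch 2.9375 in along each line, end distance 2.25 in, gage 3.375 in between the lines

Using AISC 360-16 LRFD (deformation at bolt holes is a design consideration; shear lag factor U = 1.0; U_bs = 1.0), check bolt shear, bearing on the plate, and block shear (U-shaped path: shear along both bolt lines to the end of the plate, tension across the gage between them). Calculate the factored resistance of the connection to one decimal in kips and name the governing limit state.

Bolt shear: A_b = π(1)²/4 = 0.7854 in². φR_n = 0.75 × 68 × 0.7854 × 8 × 2 = 640.9 kips.
Bearing (0.5 in plate, F_u = 65 ksi): end bolts L_c = 2.25 − 1.125/2 = 1.6875, R_n = min(1.2×1.6875×0.5×65, 2.4×1×0.5×65) = 65.813 kips/bolt; interior L_c = 2.9375 − 1.125 = 1.8125, R_n = 70.688 kips/bolt. φR_n = 0.75 × (2×65.813 + 6×70.688) = 416.8 kips.
Block shear: shear path 2×[2.25+3×2.9375] = 2×11.0625 in, A_gv = 11.063, A_nv = 2×(11.0625 − 3.5×1.1875)×0.5 = 6.9063 in²; tension across gage: (3.375 − 1×1.1875)×0.5 = 1.0938 in². R_n = min(0.6×65×6.9063, 0.6×50×11.063) + 1.0×65×1.0938 = min(269.35, 331.89) + 71.097 = 340.45 kips. φR_n = 0.75 × 340.45 = 255.3 kips.
Governing: min(640.9, 416.8, 255.3) = 255.3 kips → block shear.

255.3 kips (block shear governs)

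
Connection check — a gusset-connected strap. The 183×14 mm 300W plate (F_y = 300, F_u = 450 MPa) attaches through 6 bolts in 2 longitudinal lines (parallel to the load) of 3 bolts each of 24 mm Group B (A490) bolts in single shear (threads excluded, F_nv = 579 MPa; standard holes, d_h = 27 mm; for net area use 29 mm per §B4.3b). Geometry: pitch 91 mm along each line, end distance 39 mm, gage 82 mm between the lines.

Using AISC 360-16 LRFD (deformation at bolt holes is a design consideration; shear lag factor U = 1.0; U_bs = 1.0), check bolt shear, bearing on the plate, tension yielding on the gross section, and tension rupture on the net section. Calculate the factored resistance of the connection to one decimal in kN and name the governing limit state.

590.6 kN (net-section rupture governs)

Bolt shear: A_b = π(24)²/4 = 452.39 mm². φR_n = 0.75 × 579 × 452.39 × 6 × 1 = 1178.7 kN.
Bearing (14 mm plate, F_u = 450 MPa): end bolts L_c = 39 − 27/2 = 25.5, R_n = min(1.2×25.5×14×450, 2.4×24×14×450) = 192.78 kN/bolt; interior L_c = 91 − 27 = 64, R_n = 362.88 kN/bolt. φR_n = 0.75 × (2×192.78 + 4×362.88) = 1377.8 kN.
Tension yield (gross): A_g = 183×14 = 2562 mm². φR_n = 0.90 × 300 × 2562 = 691.7 kN.
Tension rupture (net): A_n = (183 − 2×29)×14 = 1750 mm² (U = 1.0, A_e = A_n). φR_n = 0.75 × 450 × 1750 = 590.6 kN.
Governing: min(1178.7, 1377.8, 691.7, 590.6) = 590.6 kN → net-section rupture.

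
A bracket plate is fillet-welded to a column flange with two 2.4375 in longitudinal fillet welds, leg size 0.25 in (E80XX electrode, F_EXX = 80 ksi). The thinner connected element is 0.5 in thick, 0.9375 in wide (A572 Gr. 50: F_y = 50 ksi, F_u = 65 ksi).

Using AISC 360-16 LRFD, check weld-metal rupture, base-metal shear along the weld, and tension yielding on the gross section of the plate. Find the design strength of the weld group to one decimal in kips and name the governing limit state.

21.1 kips (gross-section yield governs)

Weld metal: throat = 0.707×0.25 = 0.17675 in, L = 2×2.4375 = 4.875 in. φR_n = 0.75 × 0.6 × 80 × 0.17675 × 4.875 = 31.0 kips.
Base metal shear (0.5 in plate): yield φR_n = 1.0×0.6×50×0.5×4.875 = 73.1 kips; rupture φR_n = 0.75×0.6×65×0.5×4.875 = 71.3 kips; take 71.3 kips (rupture).
Tension yield (gross): A_g = 0.9375×0.5 = 0.46875 in². φR_n = 0.90 × 50 × 0.46875 = 21.1 kips.
Governing: min(31.0, 71.3, 21.1) = 21.1 kips → gross-section yield.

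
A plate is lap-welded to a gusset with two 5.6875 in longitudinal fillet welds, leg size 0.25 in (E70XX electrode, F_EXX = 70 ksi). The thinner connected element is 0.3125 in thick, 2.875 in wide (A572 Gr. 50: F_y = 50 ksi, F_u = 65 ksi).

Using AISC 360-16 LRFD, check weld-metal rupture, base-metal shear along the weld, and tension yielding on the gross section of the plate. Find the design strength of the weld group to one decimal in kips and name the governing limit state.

40.4 kips (gross-section yield governs)

Weld metal: throat = 0.707×0.25 = 0.17675 in, L = 2×5.6875 = 11.375 in. φR_n = 0.75 × 0.6 × 70 × 0.17675 × 11.375 = 63.3 kips.
Base metal shear (0.3125 in plate): yield φR_n = 1.0×0.6×50×0.3125×11.375 = 106.6 kips; rupture φR_n = 0.75×0.6×65×0.3125×11.375 = 104.0 kips; take 104.0 kips (rupture).
Tension yield (gross): A_g = 2.875×0.3125 = 0.89844 in². φR_n = 0.90 × 50 × 0.89844 = 40.4 kips.
Governing: min(63.3, 104.0, 40.4) = 40.4 kips → gross-section yield.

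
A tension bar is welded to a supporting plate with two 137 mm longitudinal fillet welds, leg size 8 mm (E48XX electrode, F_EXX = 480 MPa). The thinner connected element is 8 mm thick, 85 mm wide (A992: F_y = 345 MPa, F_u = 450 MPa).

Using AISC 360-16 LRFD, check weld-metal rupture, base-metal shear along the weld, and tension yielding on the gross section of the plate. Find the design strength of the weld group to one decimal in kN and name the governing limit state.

Weld metal: throat = 0.707×8 = 5.656 mm, L = 2×137 = 274 mm. φR_n = 0.75 × 0.6 × 480 × 5.656 × 274 = 334.7 kN.
Base metal shear (8 mm plate): yield φR_n = 1.0×0.6×345×8×274 = 453.7 kN; rupture φR_n = 0.75×0.6×450×8×274 = 443.9 kN; take 443.9 kN (rupture).
Tension yield (gross): A_g = 85×8 = 680 mm². φR_n = 0.90 × 345 × 680 = 211.1 kN.
Governing: min(334.7, 443.9, 211.1) = 211.1 kN → gross-section yield.

211.1 kN (gross-section yield governs)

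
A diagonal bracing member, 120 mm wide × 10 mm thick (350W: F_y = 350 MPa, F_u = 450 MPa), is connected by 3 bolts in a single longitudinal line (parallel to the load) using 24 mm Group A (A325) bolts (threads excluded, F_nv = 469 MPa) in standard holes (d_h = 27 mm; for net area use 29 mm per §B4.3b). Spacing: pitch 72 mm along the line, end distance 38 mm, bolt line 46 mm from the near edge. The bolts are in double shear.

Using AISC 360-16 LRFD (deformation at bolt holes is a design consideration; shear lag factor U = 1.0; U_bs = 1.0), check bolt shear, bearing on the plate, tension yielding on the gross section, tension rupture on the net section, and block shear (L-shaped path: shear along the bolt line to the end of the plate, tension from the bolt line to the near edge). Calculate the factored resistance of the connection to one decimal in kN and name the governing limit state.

307.1 kN (net-section rupture governs)

Bolt shear: A_b = π(24)²/4 = 452.39 mm². φR_n = 0.75 × 469 × 452.39 × 3 × 2 = 954.8 kN.
Bearing (10 mm plate, F_u = 450 MPa): end bolts L_c = 38 − 27/2 = 24.5, R_n = min(1.2×24.5×10×450, 2.4×24×10×450) = 132.3 kN/bolt; interior L_c = 72 − 27 = 45, R_n = 243 kN/bolt. φR_n = 0.75 × (1×132.3 + 2×243) = 463.7 kN.
Tension yield (gross): A_g = 120×10 = 1200 mm². φR_n = 0.90 × 350 × 1200 = 378.0 kN.
Tension rupture (net): A_n = (120 − 1×29)×10 = 910 mm² (U = 1.0, A_e = A_n). φR_n = 0.75 × 450 × 910 = 307.1 kN.
Block shear: shear path 1×[38+2×72] = 1×182 mm, A_gv = 1820, A_nv = 1×(182 − 2.5×29)×10 = 1095 mm²; tension to near edge: (46 − 0.5×29)×10 = 315 mm². R_n = min(0.6×450×1095, 0.6×350×1820) + 1.0×450×315 = min(295.65, 382.2) + 141.75 = 437.4 kN. φR_n = 0.75 × 437.4 = 328.1 kN.
Governing: min(954.8, 463.7, 378.0, 307.1, 328.1) = 307.1 kN → net-section rupture.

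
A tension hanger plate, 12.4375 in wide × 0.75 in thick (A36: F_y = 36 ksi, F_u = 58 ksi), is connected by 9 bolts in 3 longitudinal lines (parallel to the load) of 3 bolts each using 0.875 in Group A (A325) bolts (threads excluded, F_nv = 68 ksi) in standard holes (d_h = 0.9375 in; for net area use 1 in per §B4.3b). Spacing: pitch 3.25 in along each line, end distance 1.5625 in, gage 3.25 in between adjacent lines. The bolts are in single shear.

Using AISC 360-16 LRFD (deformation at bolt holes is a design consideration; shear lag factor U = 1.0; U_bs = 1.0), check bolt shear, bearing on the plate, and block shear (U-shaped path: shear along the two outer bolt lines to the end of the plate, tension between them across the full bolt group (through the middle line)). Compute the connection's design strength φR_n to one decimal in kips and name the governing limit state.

276.0 kips (bolt shear governs)

Bolt shear: A_b = π(0.875)²/4 = 0.60132 in². φR_n = 0.75 × 68 × 0.60132 × 9 × 1 = 276.0 kips.
Bearing (0.75 in plate, F_u = 58 ksi): end bolts L_c = 1.5625 − 0.9375/2 = 1.09375, R_n = min(1.2×1.09375×0.75×58, 2.4×0.875×0.75×58) = 57.094 kips/bolt; interior L_c = 3.25 − 0.9375 = 2.3125, R_n = 91.35 kips/bolt. φR_n = 0.75 × (3×57.094 + 6×91.35) = 539.5 kips.
Block shear: shear path 2×[1.5625+2×3.25] = 2×8.0625 in, A_gv = 12.094, A_nv = 2×(8.0625 − 2.5×1)×0.75 = 8.3438 in²; tension across gage: (6.5 − 2×1)×0.75 = 3.375 in². R_n = min(0.6×58×8.3438, 0.6×36×12.094) + 1.0×58×3.375 = min(290.36, 261.23) + 195.75 = 456.98 kips. φR_n = 0.75 × 456.98 = 342.7 kips.
Governing: min(276.0, 539.5, 342.7) = 276.0 kips → bolt shear.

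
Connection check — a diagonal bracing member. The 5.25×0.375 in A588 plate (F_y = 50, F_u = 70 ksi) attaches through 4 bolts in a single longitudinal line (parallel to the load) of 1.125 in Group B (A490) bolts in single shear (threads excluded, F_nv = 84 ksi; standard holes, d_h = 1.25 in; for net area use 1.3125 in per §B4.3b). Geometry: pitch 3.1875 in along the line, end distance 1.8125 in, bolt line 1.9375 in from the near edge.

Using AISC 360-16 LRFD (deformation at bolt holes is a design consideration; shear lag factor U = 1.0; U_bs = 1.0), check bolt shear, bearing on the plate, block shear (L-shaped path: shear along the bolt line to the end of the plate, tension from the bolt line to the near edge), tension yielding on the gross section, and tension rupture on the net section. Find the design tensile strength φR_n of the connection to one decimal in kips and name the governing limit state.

77.5 kips (net-section rupture governs)

Bolt shear: A_b = π(1.125)²/4 = 0.99402 in². φR_n = 0.75 × 84 × 0.99402 × 4 × 1 = 250.5 kips.
Bearing (0.375 in plate, F_u = 70 ksi): end bolts L_c = 1.8125 − 1.25/2 = 1.1875, R_n = min(1.2×1.1875×0.375×70, 2.4×1.125×0.375×70) = 37.406 kips/bolt; interior L_c = 3.1875 − 1.25 = 1.9375, R_n = 61.031 kips/bolt. φR_n = 0.75 × (1×37.406 + 3×61.031) = 165.4 kips.
Block shear: shear path 1×[1.8125+3×3.1875] = 1×11.375 in, A_gv = 4.2656, A_nv = 1×(11.375 − 3.5×1.3125)×0.375 = 2.543 in²; tension to near edge: (1.9375 − 0.5×1.3125)×0.375 = 0.48047 in². R_n = min(0.6×70×2.543, 0.6×50×4.2656) + 1.0×70×0.48047 = min(106.81, 127.97) + 33.633 = 140.44 kips. φR_n = 0.75 × 140.44 = 105.3 kips.
Tension yield (gross): A_g = 5.25×0.375 = 1.9688 in². φR_n = 0.90 × 50 × 1.9688 = 88.6 kips.
Tension rupture (net): A_n = (5.25 − 1×1.3125)×0.375 = 1.4766 in² (U = 1.0, A_e = A_n). φR_n = 0.75 × 70 × 1.4766 = 77.5 kips.
Governing: min(250.5, 165.4, 105.3, 88.6, 77.5) = 77.5 kips → net-section rupture.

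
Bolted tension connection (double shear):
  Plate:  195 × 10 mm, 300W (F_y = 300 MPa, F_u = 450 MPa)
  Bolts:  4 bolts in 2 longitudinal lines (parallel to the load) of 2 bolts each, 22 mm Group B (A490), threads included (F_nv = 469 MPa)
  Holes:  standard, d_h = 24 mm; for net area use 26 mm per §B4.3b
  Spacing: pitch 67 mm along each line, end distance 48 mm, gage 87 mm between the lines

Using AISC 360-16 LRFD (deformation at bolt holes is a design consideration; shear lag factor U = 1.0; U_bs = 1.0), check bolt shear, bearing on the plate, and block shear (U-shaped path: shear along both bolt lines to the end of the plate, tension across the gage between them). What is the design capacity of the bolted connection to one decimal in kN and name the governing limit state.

513.7 kN (block shear governs)

Bolt shear: A_b = π(22)²/4 = 380.13 mm². φR_n = 0.75 × 469 × 380.13 × 4 × 2 = 1069.7 kN.
Bearing (10 mm plate, F_u = 450 MPa): end bolts L_c = 48 − 24/2 = 36, R_n = min(1.2×36×10×450, 2.4×22×10×450) = 194.4 kN/bolt; interior L_c = 67 − 24 = 43, R_n = 232.2 kN/bolt. φR_n = 0.75 × (2×194.4 + 2×232.2) = 639.9 kN.
Block shear: shear path 2×[48+1×67] = 2×115 mm, A_gv = 2300, A_nv = 2×(115 − 1.5×26)×10 = 1520 mm²; tension across gage: (87 − 1×26)×10 = 610 mm². R_n = min(0.6×450×1520, 0.6×300×2300) + 1.0×450×610 = min(410.4, 414) + 274.5 = 684.9 kN. φR_n = 0.75 × 684.9 = 513.7 kN.
Governing: min(1069.7, 639.9, 513.7) = 513.7 kN → block shear.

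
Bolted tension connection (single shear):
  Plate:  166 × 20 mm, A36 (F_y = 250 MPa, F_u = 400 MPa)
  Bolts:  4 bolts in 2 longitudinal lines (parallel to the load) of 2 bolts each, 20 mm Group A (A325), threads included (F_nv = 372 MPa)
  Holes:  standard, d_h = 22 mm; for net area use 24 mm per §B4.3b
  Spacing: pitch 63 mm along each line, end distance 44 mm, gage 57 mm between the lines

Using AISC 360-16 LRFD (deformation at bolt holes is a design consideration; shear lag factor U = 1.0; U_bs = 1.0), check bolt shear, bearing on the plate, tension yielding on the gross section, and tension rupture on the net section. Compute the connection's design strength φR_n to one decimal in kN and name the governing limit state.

Bolt shear: A_b = π(20)²/4 = 314.16 mm². φR_n = 0.75 × 372 × 314.16 × 4 × 1 = 350.6 kN.
Bearing (20 mm plate, F_u = 400 MPa): end bolts L_c = 44 − 22/2 = 33, R_n = min(1.2×33×20×400, 2.4×20×20×400) = 316.8 kN/bolt; interior L_c = 63 − 22 = 41, R_n = 384 kN/bolt. φR_n = 0.75 × (2×316.8 + 2×384) = 1051.2 kN.
Tension yield (gross): A_g = 166×20 = 3320 mm². φR_n = 0.90 × 250 × 3320 = 747.0 kN.
Tension rupture (net): A_n = (166 − 2×24)×20 = 2360 mm² (U = 1.0, A_e = A_n). φR_n = 0.75 × 400 × 2360 = 708.0 kN.
Governing: min(350.6, 1051.2, 747.0, 708.0) = 350.6 kN → bolt shear.

350.6 kN (bolt shear governs)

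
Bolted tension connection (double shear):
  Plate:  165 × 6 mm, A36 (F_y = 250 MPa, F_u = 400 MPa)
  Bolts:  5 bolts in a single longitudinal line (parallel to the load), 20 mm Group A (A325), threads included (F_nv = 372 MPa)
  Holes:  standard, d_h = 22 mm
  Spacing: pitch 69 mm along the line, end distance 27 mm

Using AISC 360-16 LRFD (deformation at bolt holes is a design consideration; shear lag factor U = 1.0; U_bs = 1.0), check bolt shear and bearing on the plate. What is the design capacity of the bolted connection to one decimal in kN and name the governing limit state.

Bolt shear: A_b = π(20)²/4 = 314.16 mm². φR_n = 0.75 × 372 × 314.16 × 5 × 2 = 876.5 kN.
Bearing (6 mm plate, F_u = 400 MPa): end bolts L_c = 27 − 22/2 = 16, R_n = min(1.2×16×6×400, 2.4×20×6×400) = 46.08 kN/bolt; interior L_c = 69 − 22 = 47, R_n = 115.2 kN/bolt. φR_n = 0.75 × (1×46.08 + 4×115.2) = 380.2 kN.
Governing: min(876.5, 380.2) = 380.2 kN → bearing.

380.2 kN (bearing governs)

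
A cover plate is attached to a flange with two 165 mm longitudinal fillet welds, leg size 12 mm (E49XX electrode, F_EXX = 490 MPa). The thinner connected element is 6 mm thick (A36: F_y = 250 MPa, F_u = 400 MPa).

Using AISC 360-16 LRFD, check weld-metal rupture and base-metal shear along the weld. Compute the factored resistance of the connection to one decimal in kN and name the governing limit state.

Weld metal: throat = 0.707×12 = 8.484 mm, L = 2×165 = 330 mm. φR_n = 0.75 × 0.6 × 490 × 8.484 × 330 = 617.3 kN.
Base metal shear (6 mm plate): yield φR_n = 1.0×0.6×250×6×330 = 297.0 kN; rupture φR_n = 0.75×0.6×400×6×330 = 356.4 kN; take 297.0 kN (yield).
Governing: min(617.3, 297.0) = 297.0 kN → base-metal shear.

297.0 kN (base-metal shear governs)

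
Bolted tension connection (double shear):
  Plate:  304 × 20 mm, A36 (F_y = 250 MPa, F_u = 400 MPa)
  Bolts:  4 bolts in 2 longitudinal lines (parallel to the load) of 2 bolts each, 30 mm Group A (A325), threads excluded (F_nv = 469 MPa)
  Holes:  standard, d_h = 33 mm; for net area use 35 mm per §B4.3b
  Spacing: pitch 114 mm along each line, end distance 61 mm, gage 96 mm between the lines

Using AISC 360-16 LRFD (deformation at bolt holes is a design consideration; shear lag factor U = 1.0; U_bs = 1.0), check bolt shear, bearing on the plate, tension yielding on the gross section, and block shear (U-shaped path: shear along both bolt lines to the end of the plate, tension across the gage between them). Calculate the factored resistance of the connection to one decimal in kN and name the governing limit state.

Bolt shear: A_b = π(30)²/4 = 706.86 mm². φR_n = 0.75 × 469 × 706.86 × 4 × 2 = 1989.1 kN.
Bearing (20 mm plate, F_u = 400 MPa): end bolts L_c = 61 − 33/2 = 44.5, R_n = min(1.2×44.5×20×400, 2.4×30×20×400) = 427.2 kN/bolt; interior L_c = 114 − 33 = 81, R_n = 576 kN/bolt. φR_n = 0.75 × (2×427.2 + 2×576) = 1504.8 kN.
Tension yield (gross): A_g = 304×20 = 6080 mm². φR_n = 0.90 × 250 × 6080 = 1368.0 kN.
Block shear: shear path 2×[61+1×114] = 2×175 mm, A_gv = 7000, A_nv = 2×(175 − 1.5×35)×20 = 4900 mm²; tension across gage: (96 − 1×35)×20 = 1220 mm². R_n = min(0.6×400×4900, 0.6×250×7000) + 1.0×400×1220 = min(1176, 1050) + 488 = 1538 kN. φR_n = 0.75 × 1538 = 1153.5 kN.
Governing: min(1989.1, 1504.8, 1368.0, 1153.5) = 1153.5 kN → block shear.

1153.5 kN (block shear governs)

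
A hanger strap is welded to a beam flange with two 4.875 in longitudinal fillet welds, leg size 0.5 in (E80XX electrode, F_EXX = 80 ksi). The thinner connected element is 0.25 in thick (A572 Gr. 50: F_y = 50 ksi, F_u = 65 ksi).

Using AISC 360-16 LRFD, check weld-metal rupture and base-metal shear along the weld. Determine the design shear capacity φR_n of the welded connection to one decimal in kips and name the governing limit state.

71.3 kips (base-metal shear governs)

Weld metal: throat = 0.707×0.5 = 0.3535 in, L = 2×4.875 = 9.75 in. φR_n = 0.75 × 0.6 × 80 × 0.3535 × 9.75 = 124.1 kips.
Base metal shear (0.25 in plate): yield φR_n = 1.0×0.6×50×0.25×9.75 = 73.1 kips; rupture φR_n = 0.75×0.6×65×0.25×9.75 = 71.3 kips; take 71.3 kips (rupture).
Governing: min(124.1, 71.3) = 71.3 kips → base-metal shear.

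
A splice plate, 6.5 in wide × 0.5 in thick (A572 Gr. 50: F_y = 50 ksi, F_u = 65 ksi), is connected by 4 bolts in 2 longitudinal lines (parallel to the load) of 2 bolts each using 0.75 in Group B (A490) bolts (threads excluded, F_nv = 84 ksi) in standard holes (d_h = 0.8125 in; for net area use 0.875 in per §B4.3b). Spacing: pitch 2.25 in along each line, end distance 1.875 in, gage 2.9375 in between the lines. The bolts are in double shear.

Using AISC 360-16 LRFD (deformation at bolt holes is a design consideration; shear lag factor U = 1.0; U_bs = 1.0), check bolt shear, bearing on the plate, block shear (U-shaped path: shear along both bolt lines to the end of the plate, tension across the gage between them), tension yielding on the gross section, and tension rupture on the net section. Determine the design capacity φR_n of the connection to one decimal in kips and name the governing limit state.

Bolt shear: A_b = π(0.75)²/4 = 0.44179 in². φR_n = 0.75 × 84 × 0.44179 × 4 × 2 = 222.7 kips.
Bearing (0.5 in plate, F_u = 65 ksi): end bolts L_c = 1.875 − 0.8125/2 = 1.46875, R_n = min(1.2×1.46875×0.5×65, 2.4×0.75×0.5×65) = 57.281 kips/bolt; interior L_c = 2.25 − 0.8125 = 1.4375, R_n = 56.063 kips/bolt. φR_n = 0.75 × (2×57.281 + 2×56.063) = 170.0 kips.
Block shear: shear path 2×[1.875+1×2.25] = 2×4.125 in, A_gv = 4.125, A_nv = 2×(4.125 − 1.5×0.875)×0.5 = 2.8125 in²; tension across gage: (2.9375 − 1×0.875)×0.5 = 1.0313 in². R_n = min(0.6×65×2.8125, 0.6×50×4.125) + 1.0×65×1.0313 = min(109.69, 123.75) + 67.035 = 176.73 kips. φR_n = 0.75 × 176.73 = 132.5 kips.
Tension yield (gross): A_g = 6.5×0.5 = 3.25 in². φR_n = 0.90 × 50 × 3.25 = 146.3 kips.
Tension rupture (net): A_n = (6.5 − 2×0.875)×0.5 = 2.375 in² (U = 1.0, A_e = A_n). φR_n = 0.75 × 65 × 2.375 = 115.8 kips.
Governing: min(222.7, 170.0, 132.5, 146.3, 115.8) = 115.8 kips → net-section rupture.

115.8 kips (net-section rupture governs)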